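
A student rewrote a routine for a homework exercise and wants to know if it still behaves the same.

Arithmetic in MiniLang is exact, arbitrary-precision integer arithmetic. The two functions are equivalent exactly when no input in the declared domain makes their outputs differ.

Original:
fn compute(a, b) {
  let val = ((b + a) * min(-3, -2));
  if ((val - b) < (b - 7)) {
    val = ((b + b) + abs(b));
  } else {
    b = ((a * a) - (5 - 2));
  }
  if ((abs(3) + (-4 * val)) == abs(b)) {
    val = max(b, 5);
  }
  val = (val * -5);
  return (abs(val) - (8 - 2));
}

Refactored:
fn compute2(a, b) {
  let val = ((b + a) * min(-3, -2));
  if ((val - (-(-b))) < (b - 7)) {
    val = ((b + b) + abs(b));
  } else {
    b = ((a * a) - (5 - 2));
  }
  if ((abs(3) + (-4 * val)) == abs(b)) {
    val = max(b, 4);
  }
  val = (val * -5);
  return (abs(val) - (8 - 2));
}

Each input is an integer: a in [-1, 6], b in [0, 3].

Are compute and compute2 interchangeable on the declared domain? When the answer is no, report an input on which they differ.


Try a=0, b=0.
compute: val := 0 | ((val - b) < (b - 7)): false | b := -3 | ((abs(3) + (-4 * val)) == abs(b)): true | val := 5 | val := -25 | result 19
compute2: val := 0 | ((val - (-(-b))) < (b - 7)): false | b := -3 | ((abs(3) + (-4 * val)) == abs(b)): true | val := 4 | val := -20 | result 14
19 vs 14 — the two versions disagree here.
verdict: not equivalent; witness: a=0, b=0


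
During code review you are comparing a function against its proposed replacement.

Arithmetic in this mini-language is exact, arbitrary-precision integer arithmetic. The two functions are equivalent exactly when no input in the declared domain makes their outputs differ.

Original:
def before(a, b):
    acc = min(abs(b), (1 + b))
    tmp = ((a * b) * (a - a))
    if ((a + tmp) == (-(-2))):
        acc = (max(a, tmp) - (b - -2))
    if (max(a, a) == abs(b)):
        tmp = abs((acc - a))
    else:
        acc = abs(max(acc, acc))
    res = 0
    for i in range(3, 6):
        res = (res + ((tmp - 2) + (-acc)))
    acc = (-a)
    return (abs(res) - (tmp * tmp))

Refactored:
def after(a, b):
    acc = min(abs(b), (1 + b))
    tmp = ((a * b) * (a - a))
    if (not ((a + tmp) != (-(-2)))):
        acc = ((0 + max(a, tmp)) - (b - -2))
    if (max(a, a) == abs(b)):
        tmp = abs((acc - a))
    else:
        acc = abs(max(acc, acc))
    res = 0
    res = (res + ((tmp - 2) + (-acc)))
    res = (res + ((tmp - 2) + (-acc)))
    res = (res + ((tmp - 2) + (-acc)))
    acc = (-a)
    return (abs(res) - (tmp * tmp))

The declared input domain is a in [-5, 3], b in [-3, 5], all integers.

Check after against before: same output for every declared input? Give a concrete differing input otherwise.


The two versions differ — the changes include constant usage differs, loop structure differs, arithmetic usage differs, local variable names differ, boolean connective usage differs, statement counts differ, comparison usage differs.
Spot check at a=1, b=1 — before: acc=1, then tmp=0, then ((a + tmp) == (-(-2))) is false, then (max(a, a) == abs(b)) is true, then tmp=0, then res=0, then (i=3), then res=-3, then (i=4), then res=-6, then (i=5), then res=-9, then acc=-1, then returns 9. after: acc=1, then tmp=0, then (not ((a + tmp) != (-(-2)))) is false, then (max(a, a) == abs(b)) is true, then tmp=0, then res=0, then res=-3, then res=-6, then res=-9, then acc=-1, then returns 9. Both give 9.
Every one of the 81 inputs gives matching results.
verdict: equivalent


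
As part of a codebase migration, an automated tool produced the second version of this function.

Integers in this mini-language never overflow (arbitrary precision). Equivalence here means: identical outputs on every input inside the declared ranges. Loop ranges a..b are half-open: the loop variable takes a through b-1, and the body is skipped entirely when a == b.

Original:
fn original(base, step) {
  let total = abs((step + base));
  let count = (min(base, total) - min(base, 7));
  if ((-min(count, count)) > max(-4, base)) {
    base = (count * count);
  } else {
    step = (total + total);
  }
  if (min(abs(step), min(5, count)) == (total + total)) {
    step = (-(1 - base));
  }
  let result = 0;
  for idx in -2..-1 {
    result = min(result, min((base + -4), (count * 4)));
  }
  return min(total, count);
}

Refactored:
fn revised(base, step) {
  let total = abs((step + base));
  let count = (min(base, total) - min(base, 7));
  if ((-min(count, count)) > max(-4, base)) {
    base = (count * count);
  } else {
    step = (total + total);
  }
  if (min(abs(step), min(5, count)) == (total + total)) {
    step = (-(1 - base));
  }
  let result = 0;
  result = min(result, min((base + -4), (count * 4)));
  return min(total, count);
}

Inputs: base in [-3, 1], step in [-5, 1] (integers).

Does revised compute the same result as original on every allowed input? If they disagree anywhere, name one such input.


Side by side, the visible changes include: statement counts differ, local variable names differ, loop structure differs.
Spot check at base=1, step=-1 — original: total = 0; count = -1; ((-min(count, count)) > max(-4, base)) -> false; step = 0; (min(abs(step), min(5, count)) == (total + total)) -> false; result = 0; [idx=-2]; result = -4; return -1. revised: total = 0; count = -1; ((-min(count, count)) > max(-4, base)) -> false; step = 0; (min(abs(step), min(5, count)) == (total + total)) -> false; result = 0; result = -4; return -1. Both give -1.
Sweeping the whole domain (35 inputs) finds no disagreement.
verdict: equivalent


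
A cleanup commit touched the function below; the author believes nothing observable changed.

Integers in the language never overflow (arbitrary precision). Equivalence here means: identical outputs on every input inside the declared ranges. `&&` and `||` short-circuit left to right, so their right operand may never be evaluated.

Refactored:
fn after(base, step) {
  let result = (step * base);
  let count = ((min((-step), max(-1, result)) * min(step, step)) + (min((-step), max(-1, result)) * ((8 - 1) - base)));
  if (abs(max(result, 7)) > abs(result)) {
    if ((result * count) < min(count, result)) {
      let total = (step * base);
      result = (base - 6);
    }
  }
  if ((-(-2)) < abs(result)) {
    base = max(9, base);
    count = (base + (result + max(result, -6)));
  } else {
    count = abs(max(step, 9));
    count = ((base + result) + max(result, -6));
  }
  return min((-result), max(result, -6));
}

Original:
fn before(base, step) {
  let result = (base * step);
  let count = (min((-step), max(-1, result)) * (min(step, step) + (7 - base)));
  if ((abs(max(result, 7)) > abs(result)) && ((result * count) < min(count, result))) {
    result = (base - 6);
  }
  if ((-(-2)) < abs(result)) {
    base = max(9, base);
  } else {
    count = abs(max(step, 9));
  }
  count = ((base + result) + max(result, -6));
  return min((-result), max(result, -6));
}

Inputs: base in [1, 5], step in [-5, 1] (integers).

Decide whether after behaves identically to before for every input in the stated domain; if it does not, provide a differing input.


Behavior is preserved: although constant usage differs; and local variable names differ; and arithmetic usage differs; and min/max/abs usage differs; and branching structure differs; and statement counts differ; and boolean connective usage differs, the outputs never diverge.
Spot check at base=1, step=0 — before: result becomes 0; next count becomes 0; next ((abs(max(result, 7)) > abs(result)) && ((result * count) < min(count, result))) evaluates to false; next ((-(-2)) < abs(result)) evaluates to false; next count becomes 9; next count becomes 1; next final value 0. after: result becomes 0; next count becomes 0; next (abs(max(result, 7)) > abs(result)) evaluates to true; next ((result * count) < min(count, result)) evaluates to false; next ((-(-2)) < abs(result)) evaluates to false; next count becomes 9; next count becomes 1; next final value 0. Both give 0.
Sweeping the whole domain (35 inputs) finds no disagreement.
verdict: equivalent


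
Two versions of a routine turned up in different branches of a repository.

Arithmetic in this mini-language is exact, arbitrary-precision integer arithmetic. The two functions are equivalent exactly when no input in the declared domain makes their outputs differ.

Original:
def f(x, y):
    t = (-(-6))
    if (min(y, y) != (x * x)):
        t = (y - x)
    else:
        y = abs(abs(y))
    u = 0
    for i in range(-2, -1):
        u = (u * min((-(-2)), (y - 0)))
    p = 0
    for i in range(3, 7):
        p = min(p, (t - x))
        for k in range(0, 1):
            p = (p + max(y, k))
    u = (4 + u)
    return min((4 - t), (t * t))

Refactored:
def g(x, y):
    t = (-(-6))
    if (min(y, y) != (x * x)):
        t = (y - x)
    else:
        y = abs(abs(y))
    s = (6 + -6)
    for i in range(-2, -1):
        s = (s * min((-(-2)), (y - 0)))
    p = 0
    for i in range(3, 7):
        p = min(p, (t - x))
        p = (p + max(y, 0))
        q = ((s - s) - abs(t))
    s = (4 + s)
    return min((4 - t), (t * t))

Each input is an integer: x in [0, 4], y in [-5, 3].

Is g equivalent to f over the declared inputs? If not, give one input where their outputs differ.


Comparing the listings, the differences include: local variable names differ, and loop structure differs, and constant usage differs, and arithmetic usage differs, and min/max/abs usage differs.
One worked example (x=0, y=-4) — f: t := 6 | (min(y, y) != (x * x)): true | t := -4 | u := 0 | iter i=-2: | u := 0 | p := 0 | iter i=3: | p := -4 | iter k=0: | p := -4 | iter i=4: | p := -4 | iter k=0: | p := -4 | iter i=5: | p := -4 | iter k=0: | p := -4 | iter i=6: | p := -4 | iter k=0: | p := -4 | u := 4 | result 8; g: t := 6 | (min(y, y) != (x * x)): true | t := -4 | s := 0 | iter i=-2: | s := 0 | p := 0 | iter i=3: | p := -4 | p := -4 | q := -4 | iter i=4: | p := -4 | p := -4 | q := -4 | iter i=5: | p := -4 | p := -4 | q := -4 | iter i=6: | p := -4 | p := -4 | q := -4 | s := 4 | result 8; agreement on 8.
Checked all 45 inputs in the declared domain: the outputs agree on every one.
verdict: equivalent


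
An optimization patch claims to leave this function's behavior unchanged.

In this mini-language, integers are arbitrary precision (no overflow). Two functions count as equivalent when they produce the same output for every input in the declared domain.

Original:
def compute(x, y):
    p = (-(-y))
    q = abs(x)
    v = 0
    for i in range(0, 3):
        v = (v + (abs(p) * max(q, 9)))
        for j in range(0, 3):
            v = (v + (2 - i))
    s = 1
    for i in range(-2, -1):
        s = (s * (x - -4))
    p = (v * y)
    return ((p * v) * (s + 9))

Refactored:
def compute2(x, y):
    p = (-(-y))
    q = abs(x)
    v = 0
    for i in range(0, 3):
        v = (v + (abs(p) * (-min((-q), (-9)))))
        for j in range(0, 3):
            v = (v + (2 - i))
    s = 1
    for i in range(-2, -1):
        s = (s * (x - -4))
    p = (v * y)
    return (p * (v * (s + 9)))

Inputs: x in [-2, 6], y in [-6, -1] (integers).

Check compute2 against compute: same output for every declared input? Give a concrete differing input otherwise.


This is a faithful refactor — min/max/abs usage differs, but the computed results match everywhere.
Tracing x=4, y=-4: compute: p = -4; q = 4; v = 0; [i=0]; v = 36; [j=0]; v = 38; [j=1]; v = 40; [j=2]; v = 42; [i=1]; v = 78; [j=0]; v = 79; [j=1]; v = 80; [j=2]; v = 81; [i=2]; v = 117; [j=0]; v = 117; [j=1]; v = 117; [j=2]; v = 117; s = 1; [i=-2]; s = 8; p = -468; return -930852 | compute2: p = -4; q = 4; v = 0; [i=0]; v = 36; [j=0]; v = 38; [j=1]; v = 40; [j=2]; v = 42; [i=1]; v = 78; [j=0]; v = 79; [j=1]; v = 80; [j=2]; v = 81; [i=2]; v = 117; [j=0]; v = 117; [j=1]; v = 117; [j=2]; v = 117; s = 1; [i=-2]; s = 8; p = -468; return -930852 — matching result -930852.
Sweeping the whole domain (54 inputs) finds no disagreement.
verdict: equivalent


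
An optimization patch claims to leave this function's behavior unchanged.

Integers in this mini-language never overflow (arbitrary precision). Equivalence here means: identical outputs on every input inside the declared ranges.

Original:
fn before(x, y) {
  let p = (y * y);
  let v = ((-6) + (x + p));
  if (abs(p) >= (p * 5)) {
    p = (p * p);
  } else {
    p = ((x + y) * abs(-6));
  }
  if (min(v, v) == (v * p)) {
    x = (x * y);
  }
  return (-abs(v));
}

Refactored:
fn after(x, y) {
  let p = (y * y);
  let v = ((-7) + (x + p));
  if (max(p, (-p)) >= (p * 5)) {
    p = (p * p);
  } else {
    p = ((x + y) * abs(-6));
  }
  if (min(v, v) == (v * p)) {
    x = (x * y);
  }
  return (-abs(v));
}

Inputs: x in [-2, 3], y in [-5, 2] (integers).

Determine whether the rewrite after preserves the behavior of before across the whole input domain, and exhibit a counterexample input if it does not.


Run the pair on x=-2, y=-5.
before: p=25, then v=17, then (abs(p) >= (p * 5)) is false, then p=-42, then (min(v, v) == (v * p)) is false, then returns -17
after: p=25, then v=16, then (max(p, (-p)) >= (p * 5)) is false, then p=-42, then (min(v, v) == (v * p)) is false, then returns -16
-17 and -16 differ, so these are not the same function on this domain.
verdict: not equivalent; witness: x=-2, y=-5


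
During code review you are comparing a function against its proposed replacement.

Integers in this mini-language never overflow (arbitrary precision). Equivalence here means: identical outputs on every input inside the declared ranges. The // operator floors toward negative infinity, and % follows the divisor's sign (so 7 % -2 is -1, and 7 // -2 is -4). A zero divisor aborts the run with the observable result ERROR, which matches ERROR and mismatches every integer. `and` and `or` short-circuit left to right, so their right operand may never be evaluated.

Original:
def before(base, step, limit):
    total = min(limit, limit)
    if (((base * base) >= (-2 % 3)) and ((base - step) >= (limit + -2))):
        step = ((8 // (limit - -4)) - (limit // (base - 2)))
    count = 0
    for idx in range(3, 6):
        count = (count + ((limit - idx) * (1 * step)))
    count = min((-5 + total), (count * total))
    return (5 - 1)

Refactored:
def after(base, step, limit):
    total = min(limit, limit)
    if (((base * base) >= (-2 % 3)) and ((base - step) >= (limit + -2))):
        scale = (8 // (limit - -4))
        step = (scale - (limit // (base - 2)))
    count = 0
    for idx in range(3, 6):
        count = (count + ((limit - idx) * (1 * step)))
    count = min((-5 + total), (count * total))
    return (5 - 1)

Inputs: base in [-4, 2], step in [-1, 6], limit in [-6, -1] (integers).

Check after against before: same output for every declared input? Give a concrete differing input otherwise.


Reading the diff, among the changes: local variable names differ, statement counts differ.
Tracing base=0, step=6, limit=-1: before: total=-1, then (((base * base) >= (-2 % 3)) and ((base - step) >= (limit + -2))) is false, then count=0, then (idx=3), then count=-24, then (idx=4), then count=-54, then (idx=5), then count=-90, then count=-6, then returns 4 | after: total=-1, then (((base * base) >= (-2 % 3)) and ((base - step) >= (limit + -2))) is false, then count=0, then (idx=3), then count=-24, then (idx=4), then count=-54, then (idx=5), then count=-90, then count=-6, then returns 4 — matching result 4.
Checked all 336 inputs in the declared domain: the outputs agree on every one.
verdict: equivalent


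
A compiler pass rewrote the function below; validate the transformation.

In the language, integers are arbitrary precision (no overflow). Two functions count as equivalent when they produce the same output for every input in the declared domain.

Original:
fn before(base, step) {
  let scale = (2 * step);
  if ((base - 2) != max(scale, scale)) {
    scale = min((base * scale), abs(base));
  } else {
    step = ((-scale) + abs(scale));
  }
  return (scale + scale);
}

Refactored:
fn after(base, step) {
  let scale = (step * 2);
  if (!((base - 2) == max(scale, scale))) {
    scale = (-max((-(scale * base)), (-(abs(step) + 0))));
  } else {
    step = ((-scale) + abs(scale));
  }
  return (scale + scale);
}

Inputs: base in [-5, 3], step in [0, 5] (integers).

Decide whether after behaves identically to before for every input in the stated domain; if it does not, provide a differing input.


Consider the input base=1, step=2.
before: scale := 4 | ((base - 2) != max(scale, scale)): true | scale := 1 | result 2
after: scale := 4 | (!((base - 2) == max(scale, scale))): true | scale := 2 | result 4
2 against 4: the behavior changed.
verdict: not equivalent; witness: base=1, step=2


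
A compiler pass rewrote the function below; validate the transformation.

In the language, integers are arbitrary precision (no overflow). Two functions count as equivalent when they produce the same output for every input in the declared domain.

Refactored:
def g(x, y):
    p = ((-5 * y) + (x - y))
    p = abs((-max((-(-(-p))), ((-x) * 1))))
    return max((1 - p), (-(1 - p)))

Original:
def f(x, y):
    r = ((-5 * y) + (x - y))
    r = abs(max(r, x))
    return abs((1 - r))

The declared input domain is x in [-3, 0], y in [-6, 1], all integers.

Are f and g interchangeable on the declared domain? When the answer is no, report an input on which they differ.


The rewrite breaks on x=-3, y=-6, where the results are 32 and 2.
f: r = 33; r = 33; return 32
g: p = 33; p = 3; return 2
verdict: not equivalent; witness: x=-3, y=-6


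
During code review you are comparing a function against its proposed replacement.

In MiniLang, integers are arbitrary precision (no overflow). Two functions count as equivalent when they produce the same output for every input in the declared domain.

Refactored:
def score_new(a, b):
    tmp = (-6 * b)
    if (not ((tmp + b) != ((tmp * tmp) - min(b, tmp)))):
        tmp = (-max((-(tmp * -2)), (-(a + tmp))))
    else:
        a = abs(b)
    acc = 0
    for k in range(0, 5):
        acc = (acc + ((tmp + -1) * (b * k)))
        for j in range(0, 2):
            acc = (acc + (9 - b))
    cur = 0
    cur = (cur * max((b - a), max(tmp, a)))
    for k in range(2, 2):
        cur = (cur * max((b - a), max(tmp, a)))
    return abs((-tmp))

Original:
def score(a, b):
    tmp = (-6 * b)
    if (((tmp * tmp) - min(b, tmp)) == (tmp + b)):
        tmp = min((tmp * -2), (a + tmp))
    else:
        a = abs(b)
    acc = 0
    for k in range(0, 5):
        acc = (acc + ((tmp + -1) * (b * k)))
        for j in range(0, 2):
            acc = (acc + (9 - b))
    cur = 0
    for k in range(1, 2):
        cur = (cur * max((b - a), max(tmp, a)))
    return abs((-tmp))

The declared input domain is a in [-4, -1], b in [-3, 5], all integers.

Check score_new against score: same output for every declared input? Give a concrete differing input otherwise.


Side by side, the visible changes include: min/max/abs usage differs; arithmetic usage differs; boolean connective usage differs; statement counts differ; loop structure differs; comparison usage differs.
Tracing a=-1, b=4: score: tmp := -24 | (((tmp * tmp) - min(b, tmp)) == (tmp + b)): false | a := 4 | acc := 0 | iter k=0: | acc := 0 | iter j=0: | acc := 5 | iter j=1: | acc := 10 | iter k=1: | acc := -90 | iter j=0: | acc := -85 | iter j=1: | acc := -80 | iter k=2: | acc := -280 | iter j=0: | acc := -275 | iter j=1: | acc := -270 | iter k=3: | acc := -570 | iter j=0: | acc := -565 | iter j=1: | acc := -560 | iter k=4: | acc := -960 | iter j=0: | acc := -955 | iter j=1: | acc := -950 | cur := 0 | iter k=1: | cur := 0 | result 24 | score_new: tmp := -24 | (not ((tmp + b) != ((tmp * tmp) - min(b, tmp)))): false | a := 4 | acc := 0 | iter k=0: | acc := 0 | iter j=0: | acc := 5 | iter j=1: | acc := 10 | iter k=1: | acc := -90 | iter j=0: | acc := -85 | iter j=1: | acc := -80 | iter k=2: | acc := -280 | iter j=0: | acc := -275 | iter j=1: | acc := -270 | iter k=3: | acc := -570 | iter j=0: | acc := -565 | iter j=1: | acc := -560 | iter k=4: | acc := -960 | iter j=0: | acc := -955 | iter j=1: | acc := -950 | cur := 0 | cur := 0 | loop over k: empty range | result 24 — matching result 24.
Every one of the 36 inputs gives matching results.
verdict: equivalent


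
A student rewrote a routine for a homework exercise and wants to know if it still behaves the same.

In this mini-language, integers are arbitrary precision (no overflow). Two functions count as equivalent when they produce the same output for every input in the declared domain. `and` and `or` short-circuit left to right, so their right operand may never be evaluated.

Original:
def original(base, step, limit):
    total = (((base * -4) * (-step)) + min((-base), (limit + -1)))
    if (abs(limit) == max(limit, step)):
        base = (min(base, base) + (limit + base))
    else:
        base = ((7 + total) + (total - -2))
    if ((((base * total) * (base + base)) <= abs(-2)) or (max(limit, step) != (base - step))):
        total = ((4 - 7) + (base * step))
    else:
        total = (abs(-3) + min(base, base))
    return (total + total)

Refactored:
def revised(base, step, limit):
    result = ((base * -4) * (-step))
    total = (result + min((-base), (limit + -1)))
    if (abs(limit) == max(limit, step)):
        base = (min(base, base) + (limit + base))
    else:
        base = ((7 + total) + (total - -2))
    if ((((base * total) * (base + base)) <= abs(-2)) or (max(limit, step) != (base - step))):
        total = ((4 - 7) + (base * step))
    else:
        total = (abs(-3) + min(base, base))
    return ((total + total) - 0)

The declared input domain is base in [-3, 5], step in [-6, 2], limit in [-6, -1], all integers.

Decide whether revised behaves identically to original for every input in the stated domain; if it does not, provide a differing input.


The two are interchangeable: statement counts differ, and constant usage differs, and local variable names differ, and arithmetic usage differs, and every declared input agrees.
As a probe, take base=-2, step=-1, limit=-6: original runs total=1, then (abs(limit) == max(limit, step)) is false, then base=11, then ((((base * total) * (base + base)) <= abs(-2)) or (max(limit, step) != (base - step))) is true, then total=-14, then returns -28; revised runs result=8, then total=1, then (abs(limit) == max(limit, step)) is false, then base=11, then ((((base * total) * (base + base)) <= abs(-2)) or (max(limit, step) != (base - step))) is true, then total=-14, then returns -28; both end at -28.
Across all 486 domain points the two functions coincide.
verdict: equivalent


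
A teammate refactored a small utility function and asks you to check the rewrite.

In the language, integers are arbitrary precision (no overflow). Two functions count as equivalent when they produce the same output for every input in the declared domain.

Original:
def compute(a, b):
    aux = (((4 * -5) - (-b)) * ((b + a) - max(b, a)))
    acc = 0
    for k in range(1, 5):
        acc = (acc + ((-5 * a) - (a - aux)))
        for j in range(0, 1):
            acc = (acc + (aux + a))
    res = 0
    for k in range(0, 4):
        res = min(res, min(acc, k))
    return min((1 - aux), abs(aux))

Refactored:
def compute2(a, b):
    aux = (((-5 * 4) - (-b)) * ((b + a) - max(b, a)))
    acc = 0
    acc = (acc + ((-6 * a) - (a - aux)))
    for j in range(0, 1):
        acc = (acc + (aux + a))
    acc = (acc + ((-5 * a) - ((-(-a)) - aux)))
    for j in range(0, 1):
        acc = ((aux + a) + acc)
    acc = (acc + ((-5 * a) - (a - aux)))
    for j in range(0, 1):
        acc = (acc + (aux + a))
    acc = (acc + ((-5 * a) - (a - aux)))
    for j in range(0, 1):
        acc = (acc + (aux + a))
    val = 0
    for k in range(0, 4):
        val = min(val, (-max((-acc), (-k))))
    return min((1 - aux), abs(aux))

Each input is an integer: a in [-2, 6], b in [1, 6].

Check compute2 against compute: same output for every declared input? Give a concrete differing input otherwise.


Equivalent. The one real change (`-5` became `-6`) has no effect anywhere in the declared ranges.
Every one of the 54 inputs gives matching results.
Spot check at a=5, b=3 — compute: aux = -51; acc = 0; [k=1]; acc = -81; [j=0]; acc = -127; [k=2]; acc = -208; [j=0]; acc = -254; [k=3]; acc = -335; [j=0]; acc = -381; [k=4]; acc = -462; [j=0]; acc = -508; res = 0; [k=0]; res = -508; [k=1]; res = -508; [k=2]; res = -508; [k=3]; res = -508; return 51. compute2: aux = -51; acc = 0; acc = -86; [j=0]; acc = -132; acc = -213; [j=0]; acc = -259; acc = -340; [j=0]; acc = -386; acc = -467; [j=0]; acc = -513; val = 0; [k=0]; val = -513; [k=1]; val = -513; [k=2]; val = -513; [k=3]; val = -513; return 51. Both give 51.
verdict: equivalent


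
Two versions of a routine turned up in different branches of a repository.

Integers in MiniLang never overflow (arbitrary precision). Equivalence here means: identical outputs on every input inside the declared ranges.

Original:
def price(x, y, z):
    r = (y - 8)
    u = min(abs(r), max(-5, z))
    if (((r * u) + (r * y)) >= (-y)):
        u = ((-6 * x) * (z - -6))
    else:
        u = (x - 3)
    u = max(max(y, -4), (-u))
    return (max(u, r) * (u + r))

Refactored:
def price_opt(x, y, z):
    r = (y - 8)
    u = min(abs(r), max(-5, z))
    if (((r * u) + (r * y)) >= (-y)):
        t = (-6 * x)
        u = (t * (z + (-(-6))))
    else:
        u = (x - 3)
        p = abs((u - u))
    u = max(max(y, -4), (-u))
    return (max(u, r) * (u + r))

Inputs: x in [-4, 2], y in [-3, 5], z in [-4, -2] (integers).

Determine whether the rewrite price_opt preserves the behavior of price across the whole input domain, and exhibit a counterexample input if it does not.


Behavior is preserved: although min/max/abs usage differs; and statement counts differ; and arithmetic usage differs; and local variable names differ, the outputs never diverge.
As a probe, take x=-4, y=0, z=-4: price runs r := -8 | u := -4 | (((r * u) + (r * y)) >= (-y)): true | u := 48 | u := 0 | result 0; price_opt runs r := -8 | u := -4 | (((r * u) + (r * y)) >= (-y)): true | t := 24 | u := 48 | u := 0 | result 0; both end at 0.
Every one of the 189 inputs gives matching results.
verdict: equivalent


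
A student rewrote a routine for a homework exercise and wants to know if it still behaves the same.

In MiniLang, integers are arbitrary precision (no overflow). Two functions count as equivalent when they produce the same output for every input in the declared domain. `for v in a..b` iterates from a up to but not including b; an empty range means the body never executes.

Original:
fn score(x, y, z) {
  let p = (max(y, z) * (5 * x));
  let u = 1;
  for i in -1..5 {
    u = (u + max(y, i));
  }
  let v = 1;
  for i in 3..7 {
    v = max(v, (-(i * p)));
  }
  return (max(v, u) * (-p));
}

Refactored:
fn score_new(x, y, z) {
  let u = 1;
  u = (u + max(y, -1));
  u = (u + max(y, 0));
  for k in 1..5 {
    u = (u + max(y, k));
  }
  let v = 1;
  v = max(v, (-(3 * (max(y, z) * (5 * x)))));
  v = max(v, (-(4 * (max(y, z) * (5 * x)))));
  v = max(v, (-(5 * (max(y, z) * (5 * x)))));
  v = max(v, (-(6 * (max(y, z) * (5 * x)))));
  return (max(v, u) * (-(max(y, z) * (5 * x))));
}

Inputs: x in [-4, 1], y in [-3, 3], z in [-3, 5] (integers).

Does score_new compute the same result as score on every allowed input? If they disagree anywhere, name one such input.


Changes here: constant usage differs; and local variable names differ; and statement counts differ; and min/max/abs usage differs; and arithmetic usage differs; and loop structure differs; the full 378-point sweep finds no disagreement.
verdict: equivalent


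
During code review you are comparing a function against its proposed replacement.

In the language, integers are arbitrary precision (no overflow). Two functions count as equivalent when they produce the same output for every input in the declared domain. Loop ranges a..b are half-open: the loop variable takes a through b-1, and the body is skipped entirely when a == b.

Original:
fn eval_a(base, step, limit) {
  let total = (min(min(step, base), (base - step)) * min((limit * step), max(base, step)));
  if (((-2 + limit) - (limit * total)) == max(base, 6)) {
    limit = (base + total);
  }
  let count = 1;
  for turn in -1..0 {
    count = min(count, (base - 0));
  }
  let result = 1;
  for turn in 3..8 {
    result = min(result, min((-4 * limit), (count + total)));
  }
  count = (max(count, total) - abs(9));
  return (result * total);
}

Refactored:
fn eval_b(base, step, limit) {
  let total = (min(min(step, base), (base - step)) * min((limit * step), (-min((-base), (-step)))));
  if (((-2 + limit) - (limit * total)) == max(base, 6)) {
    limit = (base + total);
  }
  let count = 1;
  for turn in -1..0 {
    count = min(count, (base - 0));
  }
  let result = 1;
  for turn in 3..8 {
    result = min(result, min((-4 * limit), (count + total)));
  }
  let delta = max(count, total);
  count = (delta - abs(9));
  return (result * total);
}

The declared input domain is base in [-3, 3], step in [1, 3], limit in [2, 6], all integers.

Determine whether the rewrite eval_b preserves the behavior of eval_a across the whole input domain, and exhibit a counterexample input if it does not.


This is a faithful refactor — local variable names differ, min/max/abs usage differs, statement counts differ, but the computed results match everywhere.
As a probe, take base=-1, step=3, limit=2: eval_a runs total := -12 | (((-2 + limit) - (limit * total)) == max(base, 6)): false | count := 1 | iter turn=-1: | count := -1 | result := 1 | iter turn=3: | result := -13 | iter turn=4: | result := -13 | iter turn=5: | result := -13 | iter turn=6: | result := -13 | iter turn=7: | result := -13 | count := -10 | result 156; eval_b runs total := -12 | (((-2 + limit) - (limit * total)) == max(base, 6)): false | count := 1 | iter turn=-1: | count := -1 | result := 1 | iter turn=3: | result := -13 | iter turn=4: | result := -13 | iter turn=5: | result := -13 | iter turn=6: | result := -13 | iter turn=7: | result := -13 | delta := -1 | count := -10 | result 156; both end at 156.
Every one of the 105 inputs gives matching results.
verdict: equivalent


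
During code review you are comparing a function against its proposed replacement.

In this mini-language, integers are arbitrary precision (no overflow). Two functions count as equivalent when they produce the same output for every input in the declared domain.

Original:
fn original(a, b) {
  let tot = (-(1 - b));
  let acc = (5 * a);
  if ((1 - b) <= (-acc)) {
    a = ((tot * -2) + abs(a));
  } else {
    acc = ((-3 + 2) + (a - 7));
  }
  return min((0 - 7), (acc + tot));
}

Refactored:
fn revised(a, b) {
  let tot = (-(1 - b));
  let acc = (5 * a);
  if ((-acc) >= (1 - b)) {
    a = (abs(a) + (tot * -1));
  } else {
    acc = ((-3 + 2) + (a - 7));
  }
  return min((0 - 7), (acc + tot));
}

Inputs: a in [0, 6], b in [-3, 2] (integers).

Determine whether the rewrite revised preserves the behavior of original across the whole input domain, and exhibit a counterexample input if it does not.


Equivalent. The one real change (`-2` became `-1`) has no effect anywhere in the declared ranges.
Every one of the 42 inputs gives matching results.
As a probe, take a=6, b=1: original runs tot=0, then acc=30, then ((1 - b) <= (-acc)) is false, then acc=-2, then returns -7; revised runs tot=0, then acc=30, then ((-acc) >= (1 - b)) is false, then acc=-2, then returns -7; both end at -7.
verdict: equivalent


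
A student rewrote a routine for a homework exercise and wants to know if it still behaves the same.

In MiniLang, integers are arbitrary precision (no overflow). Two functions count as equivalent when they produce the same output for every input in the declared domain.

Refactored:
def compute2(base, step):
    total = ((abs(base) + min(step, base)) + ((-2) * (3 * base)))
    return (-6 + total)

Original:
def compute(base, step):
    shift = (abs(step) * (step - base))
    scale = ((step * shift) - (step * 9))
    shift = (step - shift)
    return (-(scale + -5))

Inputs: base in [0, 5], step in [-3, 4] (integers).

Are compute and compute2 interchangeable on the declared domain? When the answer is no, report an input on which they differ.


At base=0, step=-3: compute gives -49, compute2 gives -9.
verdict: not equivalent; witness: base=0, step=-3


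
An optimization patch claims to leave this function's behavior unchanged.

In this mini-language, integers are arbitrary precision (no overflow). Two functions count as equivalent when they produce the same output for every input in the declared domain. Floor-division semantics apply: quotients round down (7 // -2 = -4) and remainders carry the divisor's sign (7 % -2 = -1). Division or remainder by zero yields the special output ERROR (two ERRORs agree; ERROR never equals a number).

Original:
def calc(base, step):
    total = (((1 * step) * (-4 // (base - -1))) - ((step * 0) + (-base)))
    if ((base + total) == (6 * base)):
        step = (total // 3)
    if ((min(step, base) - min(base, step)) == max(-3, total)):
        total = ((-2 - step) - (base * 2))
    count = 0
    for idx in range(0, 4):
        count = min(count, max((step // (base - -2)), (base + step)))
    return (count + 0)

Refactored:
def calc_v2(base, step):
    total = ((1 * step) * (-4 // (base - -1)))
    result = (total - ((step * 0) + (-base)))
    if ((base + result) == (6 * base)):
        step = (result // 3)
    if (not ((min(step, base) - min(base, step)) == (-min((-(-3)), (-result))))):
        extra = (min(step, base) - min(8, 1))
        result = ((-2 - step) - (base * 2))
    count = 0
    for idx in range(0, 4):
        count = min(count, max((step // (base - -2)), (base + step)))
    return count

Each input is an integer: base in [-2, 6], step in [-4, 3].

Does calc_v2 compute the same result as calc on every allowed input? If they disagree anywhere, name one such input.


Whatever the rewrite altered, no input in the stated domain can expose a difference; all 72 inputs agree.
verdict: equivalent


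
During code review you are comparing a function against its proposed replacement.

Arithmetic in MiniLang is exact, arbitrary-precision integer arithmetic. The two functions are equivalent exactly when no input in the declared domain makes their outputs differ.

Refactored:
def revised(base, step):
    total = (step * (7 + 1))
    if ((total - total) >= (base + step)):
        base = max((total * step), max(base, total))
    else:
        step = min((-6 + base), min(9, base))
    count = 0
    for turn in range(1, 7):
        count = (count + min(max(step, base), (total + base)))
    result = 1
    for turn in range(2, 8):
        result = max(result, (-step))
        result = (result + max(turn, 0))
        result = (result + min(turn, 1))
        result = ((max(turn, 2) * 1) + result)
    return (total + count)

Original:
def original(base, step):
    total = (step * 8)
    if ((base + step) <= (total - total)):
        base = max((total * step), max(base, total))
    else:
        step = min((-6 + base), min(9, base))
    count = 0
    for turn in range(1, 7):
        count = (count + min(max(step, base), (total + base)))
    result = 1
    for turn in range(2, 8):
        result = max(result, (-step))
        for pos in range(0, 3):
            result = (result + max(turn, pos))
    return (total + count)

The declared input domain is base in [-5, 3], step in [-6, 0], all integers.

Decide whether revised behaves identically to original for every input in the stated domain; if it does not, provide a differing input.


Whatever the rewrite altered, no input in the stated domain can expose a difference.
Tracing base=-3, step=-5: original: total = -40; ((base + step) <= (total - total)) -> true; base = 200; count = 0; [turn=1]; count = 160; [turn=2]; count = 320; [turn=3]; count = 480; [turn=4]; count = 640; [turn=5]; count = 800; [turn=6]; count = 960; result = 1; [turn=2]; result = 5; [pos=0]; result = 7; [pos=1]; result = 9; [pos=2]; result = 11; [turn=3]; result = 11; [pos=0]; result = 14; [pos=1]; result = 17; [pos=2]; result = 20; [turn=4]; result = 20; [pos=0]; result = 24; [pos=1]; result = 28; [pos=2]; result = 32; [turn=5]; result = 32; [pos=0]; result = 37; [pos=1]; result = 42; [pos=2]; result = 47; [turn=6]; result = 47; [pos=0]; result = 53; [pos=1]; result = 59; [pos=2]; result = 65; [turn=7]; result = 65; [pos=0]; result = 72; [pos=1]; result = 79; [pos=2]; result = 86; return 920 | revised: total = -40; ((total - total) >= (base + step)) -> true; base = 200; count = 0; [turn=1]; count = 160; [turn=2]; count = 320; [turn=3]; count = 480; [turn=4]; count = 640; [turn=5]; count = 800; [turn=6]; count = 960; result = 1; [turn=2]; result = 5; result = 7; result = 8; result = 10; [turn=3]; result = 10; result = 13; result = 14; result = 17; [turn=4]; result = 17; result = 21; result = 22; result = 26; [turn=5]; result = 26; result = 31; result = 32; result = 37; [turn=6]; result = 37; result = 43; result = 44; result = 50; [turn=7]; result = 50; result = 57; result = 58; result = 65; return 920 — matching result 920.
Across all 63 domain points the two functions coincide.
verdict: equivalent


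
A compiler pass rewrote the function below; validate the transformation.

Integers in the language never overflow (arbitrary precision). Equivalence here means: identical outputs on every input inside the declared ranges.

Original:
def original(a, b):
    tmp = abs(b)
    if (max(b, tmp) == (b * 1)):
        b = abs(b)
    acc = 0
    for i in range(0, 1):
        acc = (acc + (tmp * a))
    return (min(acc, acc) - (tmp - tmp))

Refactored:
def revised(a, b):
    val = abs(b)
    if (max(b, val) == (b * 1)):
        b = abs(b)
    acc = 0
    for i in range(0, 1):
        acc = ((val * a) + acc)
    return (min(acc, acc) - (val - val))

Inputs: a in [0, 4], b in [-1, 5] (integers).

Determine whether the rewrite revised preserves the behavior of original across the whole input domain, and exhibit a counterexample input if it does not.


This is a faithful refactor — local variable names differ, but the computed results match everywhere.
As a probe, take a=1, b=1: original runs tmp := 1 | (max(b, tmp) == (b * 1)): true | b := 1 | acc := 0 | iter i=0: | acc := 1 | result 1; revised runs val := 1 | (max(b, val) == (b * 1)): true | b := 1 | acc := 0 | iter i=0: | acc := 1 | result 1; both end at 1.
Across all 35 domain points the two functions coincide.
verdict: equivalent


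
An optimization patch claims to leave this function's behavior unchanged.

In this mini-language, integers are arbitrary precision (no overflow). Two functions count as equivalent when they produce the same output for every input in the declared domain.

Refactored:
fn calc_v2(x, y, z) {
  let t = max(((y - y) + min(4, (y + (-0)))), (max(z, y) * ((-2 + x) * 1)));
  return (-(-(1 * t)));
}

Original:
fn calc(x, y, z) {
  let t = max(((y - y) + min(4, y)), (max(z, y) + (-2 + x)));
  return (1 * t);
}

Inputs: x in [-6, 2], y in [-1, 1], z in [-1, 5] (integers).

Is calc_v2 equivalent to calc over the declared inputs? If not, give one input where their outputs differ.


Not equivalent: x=-6, y=-1, z=-1 separates them (-1 vs 8).
calc: t=-1, then returns -1
calc_v2: t=8, then returns 8
verdict: not equivalent; witness: x=-6, y=-1, z=-1


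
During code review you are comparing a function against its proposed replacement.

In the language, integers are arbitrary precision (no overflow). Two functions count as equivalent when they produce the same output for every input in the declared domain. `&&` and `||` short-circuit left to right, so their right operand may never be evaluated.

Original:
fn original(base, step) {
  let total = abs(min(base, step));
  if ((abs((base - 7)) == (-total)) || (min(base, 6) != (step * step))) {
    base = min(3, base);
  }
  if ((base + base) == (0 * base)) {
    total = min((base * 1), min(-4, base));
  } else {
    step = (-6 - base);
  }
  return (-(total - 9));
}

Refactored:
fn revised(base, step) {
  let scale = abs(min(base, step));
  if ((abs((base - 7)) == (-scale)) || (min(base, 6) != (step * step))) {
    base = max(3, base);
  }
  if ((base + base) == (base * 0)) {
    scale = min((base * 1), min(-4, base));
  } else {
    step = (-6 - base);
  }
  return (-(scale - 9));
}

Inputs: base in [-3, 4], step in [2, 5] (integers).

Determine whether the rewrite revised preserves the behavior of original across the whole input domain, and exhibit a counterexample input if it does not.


These are not equivalent — on base=0, step=2 the outputs split (13 vs 9).
original: total becomes 0; next ((abs((base - 7)) == (-total)) || (min(base, 6) != (step * step))) evaluates to true; next base becomes 0; next ((base + base) == (0 * base)) evaluates to true; next total becomes -4; next final value 13
revised: scale becomes 0; next ((abs((base - 7)) == (-scale)) || (min(base, 6) != (step * step))) evaluates to true; next base becomes 3; next ((base + base) == (base * 0)) evaluates to false; next step becomes -9; next final value 9
verdict: not equivalent; witness: base=0, step=2
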